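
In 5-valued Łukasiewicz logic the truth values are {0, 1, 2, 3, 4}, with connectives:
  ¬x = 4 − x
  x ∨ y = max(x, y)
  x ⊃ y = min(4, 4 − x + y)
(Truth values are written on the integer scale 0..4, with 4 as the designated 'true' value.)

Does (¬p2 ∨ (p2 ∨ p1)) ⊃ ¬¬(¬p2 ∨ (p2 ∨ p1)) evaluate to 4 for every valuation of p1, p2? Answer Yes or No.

Yes

At p1 = 3, p2 = 3, for instance:
¬p2 = ¬3 = 1
p2 ∨ p1 = 3 ∨ 3 = 3
¬p2 ∨ (p2 ∨ p1) = 1 ∨ 3 = 3
¬(¬p2 ∨ (p2 ∨ p1)) = ¬3 = 1
¬¬(¬p2 ∨ (p2 ∨ p1)) = ¬1 = 3
(¬p2 ∨ (p2 ∨ p1)) ⊃ ¬¬(¬p2 ∨ (p2 ∨ p1)) = 3 ⊃ 3 = 4
and checking the remaining 24 assignments likewise gives ≥ 4 in every case.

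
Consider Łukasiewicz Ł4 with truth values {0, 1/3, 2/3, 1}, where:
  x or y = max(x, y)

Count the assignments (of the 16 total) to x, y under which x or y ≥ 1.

7

x = 0, y = 0 ↦ 0  <
x = 0, y = 1/3 ↦ 1/3  <
x = 0, y = 2/3 ↦ 2/3  <
x = 0, y = 1 ↦ 1  ≥
x = 1/3, y = 0 ↦ 1/3  <
x = 1/3, y = 1/3 ↦ 1/3  <
x = 1/3, y = 2/3 ↦ 2/3  <
x = 1/3, y = 1 ↦ 1  ≥
x = 2/3, y = 0 ↦ 2/3  <
x = 2/3, y = 1/3 ↦ 2/3  <
x = 2/3, y = 2/3 ↦ 2/3  <
x = 2/3, y = 1 ↦ 1  ≥
x = 1, y = 0 ↦ 1  ≥
x = 1, y = 1/3 ↦ 1  ≥
x = 1, y = 2/3 ↦ 1  ≥
x = 1, y = 1 ↦ 1  ≥
So 7 of the 16 assignments meet the threshold.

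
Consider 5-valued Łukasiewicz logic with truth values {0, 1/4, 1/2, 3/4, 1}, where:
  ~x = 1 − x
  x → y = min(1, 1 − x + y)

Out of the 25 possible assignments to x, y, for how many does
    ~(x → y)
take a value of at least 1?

1

value 1: 1 assignment (counts)
value 3/4: 2 assignments
value 1/2: 3 assignments
value 1/4: 4 assignments
value 0: 15 assignments
So 1 of the 25 assignments meets the threshold.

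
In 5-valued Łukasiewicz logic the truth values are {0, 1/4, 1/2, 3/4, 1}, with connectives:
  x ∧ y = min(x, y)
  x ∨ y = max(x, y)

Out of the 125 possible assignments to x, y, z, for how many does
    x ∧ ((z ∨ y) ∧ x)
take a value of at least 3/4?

value 1: 9 assignments (counts)
value 3/4: 23 assignments (counts)
value 1/2: 31 assignments
value 1/4: 33 assignments
value 0: 29 assignments
So 32 of the 125 assignments meet the threshold.

32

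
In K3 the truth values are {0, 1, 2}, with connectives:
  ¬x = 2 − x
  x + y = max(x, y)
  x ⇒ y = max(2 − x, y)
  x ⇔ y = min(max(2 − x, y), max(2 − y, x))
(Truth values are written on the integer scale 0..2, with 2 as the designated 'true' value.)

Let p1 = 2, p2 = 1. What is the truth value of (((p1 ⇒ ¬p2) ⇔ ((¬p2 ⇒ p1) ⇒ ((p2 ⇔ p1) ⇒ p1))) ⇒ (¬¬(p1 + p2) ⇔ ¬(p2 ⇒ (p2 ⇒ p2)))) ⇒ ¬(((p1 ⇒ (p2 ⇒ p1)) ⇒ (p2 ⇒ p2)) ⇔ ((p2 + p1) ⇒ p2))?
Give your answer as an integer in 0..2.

1

¬p2 = ¬1 = 1
p1 ⇒ ¬p2 = 2 ⇒ 1 = 1
¬p2 = ¬1 = 1
¬p2 ⇒ p1 = 1 ⇒ 2 = 2
p2 ⇔ p1 = 1 ⇔ 2 = 1
(p2 ⇔ p1) ⇒ p1 = 1 ⇒ 2 = 2
(¬p2 ⇒ p1) ⇒ ((p2 ⇔ p1) ⇒ p1) = 2 ⇒ 2 = 2
(p1 ⇒ ¬p2) ⇔ ((¬p2 ⇒ p1) ⇒ ((p2 ⇔ p1) ⇒ p1)) = 1 ⇔ 2 = 1
p1 + p2 = 2 + 1 = 2
¬(p1 + p2) = ¬2 = 0
¬¬(p1 + p2) = ¬0 = 2
p2 ⇒ p2 = 1 ⇒ 1 = 1
p2 ⇒ (p2 ⇒ p2) = 1 ⇒ 1 = 1
¬(p2 ⇒ (p2 ⇒ p2)) = ¬1 = 1
¬¬(p1 + p2) ⇔ ¬(p2 ⇒ (p2 ⇒ p2)) = 2 ⇔ 1 = 1
((p1 ⇒ ¬p2) ⇔ ((¬p2 ⇒ p1) ⇒ ((p2 ⇔ p1) ⇒ p1))) ⇒ (¬¬(p1 + p2) ⇔ ¬(p2 ⇒ (p2 ⇒ p2))) = 1 ⇒ 1 = 1
p2 ⇒ p1 = 1 ⇒ 2 = 2
p1 ⇒ (p2 ⇒ p1) = 2 ⇒ 2 = 2
p2 ⇒ p2 = 1 ⇒ 1 = 1
(p1 ⇒ (p2 ⇒ p1)) ⇒ (p2 ⇒ p2) = 2 ⇒ 1 = 1
p2 + p1 = 1 + 2 = 2
(p2 + p1) ⇒ p2 = 2 ⇒ 1 = 1
((p1 ⇒ (p2 ⇒ p1)) ⇒ (p2 ⇒ p2)) ⇔ ((p2 + p1) ⇒ p2) = 1 ⇔ 1 = 1
¬(((p1 ⇒ (p2 ⇒ p1)) ⇒ (p2 ⇒ p2)) ⇔ ((p2 + p1) ⇒ p2)) = ¬1 = 1
(((p1 ⇒ ¬p2) ⇔ ((¬p2 ⇒ p1) ⇒ ((p2 ⇔ p1) ⇒ p1))) ⇒ (¬¬(p1 + p2) ⇔ ¬(p2 ⇒ (p2 ⇒ p2)))) ⇒ ¬(((p1 ⇒ (p2 ⇒ p1)) ⇒ (p2 ⇒ p2)) ⇔ ((p2 + p1) ⇒ p2)) = 1 ⇒ 1 = 1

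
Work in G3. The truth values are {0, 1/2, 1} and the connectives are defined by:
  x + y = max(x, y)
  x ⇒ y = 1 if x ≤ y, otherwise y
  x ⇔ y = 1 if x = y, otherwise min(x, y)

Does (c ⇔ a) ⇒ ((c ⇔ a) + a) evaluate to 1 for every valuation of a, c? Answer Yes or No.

Yes

a = 0, c = 0 ↦ 1
a = 0, c = 1/2 ↦ 1
a = 0, c = 1 ↦ 1
a = 1/2, c = 0 ↦ 1
a = 1/2, c = 1/2 ↦ 1
a = 1/2, c = 1 ↦ 1
a = 1, c = 0 ↦ 1
a = 1, c = 1/2 ↦ 1
a = 1, c = 1 ↦ 1
Every assignment gives a value ≥ 1.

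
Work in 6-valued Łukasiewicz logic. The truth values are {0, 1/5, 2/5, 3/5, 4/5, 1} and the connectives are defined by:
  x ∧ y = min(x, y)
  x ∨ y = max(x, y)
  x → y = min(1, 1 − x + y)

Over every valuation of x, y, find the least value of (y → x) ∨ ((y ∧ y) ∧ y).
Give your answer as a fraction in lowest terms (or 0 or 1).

Take x = 0, y = 2/5:
y → x = 2/5 → 0 = 3/5
y ∧ y = 2/5 ∧ 2/5 = 2/5
(y ∧ y) ∧ y = 2/5 ∧ 2/5 = 2/5
(y → x) ∨ ((y ∧ y) ∧ y) = 3/5 ∨ 2/5 = 3/5
No assignment yields a value below 3/5, so this is the minimum.

3/5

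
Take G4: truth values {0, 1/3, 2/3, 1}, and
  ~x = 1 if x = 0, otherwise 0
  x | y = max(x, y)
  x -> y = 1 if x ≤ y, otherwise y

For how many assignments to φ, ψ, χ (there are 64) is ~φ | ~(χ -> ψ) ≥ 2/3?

25

value 1: 25 assignments (counts)
value 0: 39 assignments
So 25 of the 64 assignments meet the threshold.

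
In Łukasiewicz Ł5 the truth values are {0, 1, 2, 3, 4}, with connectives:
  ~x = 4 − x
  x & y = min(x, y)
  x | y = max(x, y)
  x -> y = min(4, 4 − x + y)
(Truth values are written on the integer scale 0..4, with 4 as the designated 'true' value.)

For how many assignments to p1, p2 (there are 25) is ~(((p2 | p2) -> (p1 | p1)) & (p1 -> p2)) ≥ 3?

value 4: 2 assignments (counts)
value 3: 4 assignments (counts)
value 2: 6 assignments
value 1: 8 assignments
value 0: 5 assignments
So 6 of the 25 assignments meet the threshold.

6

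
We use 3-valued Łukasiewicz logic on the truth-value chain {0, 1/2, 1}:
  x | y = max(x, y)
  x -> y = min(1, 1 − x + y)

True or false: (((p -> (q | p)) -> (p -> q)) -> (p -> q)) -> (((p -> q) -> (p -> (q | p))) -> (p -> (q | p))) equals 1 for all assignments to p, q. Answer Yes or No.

p = 0, q = 0 ↦ 1
p = 0, q = 1/2 ↦ 1
p = 0, q = 1 ↦ 1
p = 1/2, q = 0 ↦ 1
p = 1/2, q = 1/2 ↦ 1
p = 1/2, q = 1 ↦ 1
p = 1, q = 0 ↦ 1
p = 1, q = 1/2 ↦ 1
p = 1, q = 1 ↦ 1
Every assignment gives a value ≥ 1.

Yes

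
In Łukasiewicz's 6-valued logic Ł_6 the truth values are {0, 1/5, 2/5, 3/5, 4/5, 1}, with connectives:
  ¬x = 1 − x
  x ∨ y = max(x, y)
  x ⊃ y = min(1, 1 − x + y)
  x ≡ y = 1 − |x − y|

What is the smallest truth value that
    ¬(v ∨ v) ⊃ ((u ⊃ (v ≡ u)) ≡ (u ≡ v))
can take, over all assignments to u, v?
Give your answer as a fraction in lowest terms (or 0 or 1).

3/5

Take u = 2/5, v = 0:
v ∨ v = 0 ∨ 0 = 0
¬(v ∨ v) = ¬0 = 1
v ≡ u = 0 ≡ 2/5 = 3/5
u ⊃ (v ≡ u) = 2/5 ⊃ 3/5 = 1
u ≡ v = 2/5 ≡ 0 = 3/5
(u ⊃ (v ≡ u)) ≡ (u ≡ v) = 1 ≡ 3/5 = 3/5
¬(v ∨ v) ⊃ ((u ⊃ (v ≡ u)) ≡ (u ≡ v)) = 1 ⊃ 3/5 = 3/5
No assignment yields a value below 3/5, so this is the minimum.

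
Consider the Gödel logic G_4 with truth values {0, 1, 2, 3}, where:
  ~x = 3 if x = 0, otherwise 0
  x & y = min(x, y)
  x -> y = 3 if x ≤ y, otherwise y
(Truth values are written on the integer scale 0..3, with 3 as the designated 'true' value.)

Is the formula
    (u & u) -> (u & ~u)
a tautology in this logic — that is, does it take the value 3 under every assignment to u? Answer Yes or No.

Counterexample: take u = 1.
u & u = 1 & 1 = 1
~u = ~1 = 0
u & ~u = 1 & 0 = 0
(u & u) -> (u & ~u) = 1 -> 0 = 0
This gives 0 ≠ 3.

No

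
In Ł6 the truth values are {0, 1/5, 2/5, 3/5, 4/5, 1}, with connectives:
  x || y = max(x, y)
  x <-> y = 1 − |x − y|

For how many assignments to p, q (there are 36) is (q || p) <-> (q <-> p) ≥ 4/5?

value 1: 5 assignments (counts)
value 4/5: 11 assignments (counts)
value 3/5: 7 assignments
value 2/5: 7 assignments
value 1/5: 3 assignments
value 0: 3 assignments
So 16 of the 36 assignments meet the threshold.

16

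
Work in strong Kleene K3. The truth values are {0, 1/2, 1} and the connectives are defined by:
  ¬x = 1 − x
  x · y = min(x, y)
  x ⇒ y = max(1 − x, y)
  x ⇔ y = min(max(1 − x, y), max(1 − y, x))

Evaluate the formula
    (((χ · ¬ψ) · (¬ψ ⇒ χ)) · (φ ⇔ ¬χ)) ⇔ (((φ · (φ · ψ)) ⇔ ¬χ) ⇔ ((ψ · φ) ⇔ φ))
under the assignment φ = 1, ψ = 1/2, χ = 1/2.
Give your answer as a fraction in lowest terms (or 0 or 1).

1/2

¬ψ = ¬1/2 = 1/2
χ · ¬ψ = 1/2 · 1/2 = 1/2
¬ψ = ¬1/2 = 1/2
¬ψ ⇒ χ = 1/2 ⇒ 1/2 = 1/2
(χ · ¬ψ) · (¬ψ ⇒ χ) = 1/2 · 1/2 = 1/2
¬χ = ¬1/2 = 1/2
φ ⇔ ¬χ = 1 ⇔ 1/2 = 1/2
((χ · ¬ψ) · (¬ψ ⇒ χ)) · (φ ⇔ ¬χ) = 1/2 · 1/2 = 1/2
φ · ψ = 1 · 1/2 = 1/2
φ · (φ · ψ) = 1 · 1/2 = 1/2
¬χ = ¬1/2 = 1/2
(φ · (φ · ψ)) ⇔ ¬χ = 1/2 ⇔ 1/2 = 1/2
ψ · φ = 1/2 · 1 = 1/2
(ψ · φ) ⇔ φ = 1/2 ⇔ 1 = 1/2
((φ · (φ · ψ)) ⇔ ¬χ) ⇔ ((ψ · φ) ⇔ φ) = 1/2 ⇔ 1/2 = 1/2
(((χ · ¬ψ) · (¬ψ ⇒ χ)) · (φ ⇔ ¬χ)) ⇔ (((φ · (φ · ψ)) ⇔ ¬χ) ⇔ ((ψ · φ) ⇔ φ)) = 1/2 ⇔ 1/2 = 1/2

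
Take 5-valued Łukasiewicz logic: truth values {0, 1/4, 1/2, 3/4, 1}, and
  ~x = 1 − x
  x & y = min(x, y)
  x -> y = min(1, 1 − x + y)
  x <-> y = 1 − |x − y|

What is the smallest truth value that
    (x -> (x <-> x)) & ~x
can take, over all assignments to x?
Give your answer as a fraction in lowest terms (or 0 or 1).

Take x = 1:
x <-> x = 1 <-> 1 = 1
x -> (x <-> x) = 1 -> 1 = 1
~x = ~1 = 0
(x -> (x <-> x)) & ~x = 1 & 0 = 0
No assignment yields a value below 0, so this is the minimum.

0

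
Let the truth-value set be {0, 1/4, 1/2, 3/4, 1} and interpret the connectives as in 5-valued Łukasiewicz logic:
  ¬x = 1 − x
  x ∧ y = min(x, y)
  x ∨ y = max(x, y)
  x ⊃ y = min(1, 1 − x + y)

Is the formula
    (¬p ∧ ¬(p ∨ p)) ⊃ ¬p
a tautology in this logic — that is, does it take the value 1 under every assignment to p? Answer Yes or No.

Yes

p = 0 ↦ 1
p = 1/4 ↦ 1
p = 1/2 ↦ 1
p = 3/4 ↦ 1
p = 1 ↦ 1
Every assignment gives a value ≥ 1.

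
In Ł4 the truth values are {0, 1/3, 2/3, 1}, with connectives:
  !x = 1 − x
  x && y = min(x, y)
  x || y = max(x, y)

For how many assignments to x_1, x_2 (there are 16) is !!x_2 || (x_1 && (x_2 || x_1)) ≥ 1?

x_1 = 0, x_2 = 0 ↦ 0  <
x_1 = 0, x_2 = 1/3 ↦ 1/3  <
x_1 = 0, x_2 = 2/3 ↦ 2/3  <
x_1 = 0, x_2 = 1 ↦ 1  ≥
x_1 = 1/3, x_2 = 0 ↦ 1/3  <
x_1 = 1/3, x_2 = 1/3 ↦ 1/3  <
x_1 = 1/3, x_2 = 2/3 ↦ 2/3  <
x_1 = 1/3, x_2 = 1 ↦ 1  ≥
x_1 = 2/3, x_2 = 0 ↦ 2/3  <
x_1 = 2/3, x_2 = 1/3 ↦ 2/3  <
x_1 = 2/3, x_2 = 2/3 ↦ 2/3  <
x_1 = 2/3, x_2 = 1 ↦ 1  ≥
x_1 = 1, x_2 = 0 ↦ 1  ≥
x_1 = 1, x_2 = 1/3 ↦ 1  ≥
x_1 = 1, x_2 = 2/3 ↦ 1  ≥
x_1 = 1, x_2 = 1 ↦ 1  ≥
So 7 of the 16 assignments meet the threshold.

7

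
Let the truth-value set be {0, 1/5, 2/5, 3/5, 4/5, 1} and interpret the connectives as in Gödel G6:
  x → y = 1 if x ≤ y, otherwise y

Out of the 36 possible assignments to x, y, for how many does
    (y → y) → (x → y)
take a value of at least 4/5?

22

value 1: 21 assignments (counts)
value 4/5: 1 assignment (counts)
value 3/5: 2 assignments
value 2/5: 3 assignments
value 1/5: 4 assignments
value 0: 5 assignments
So 22 of the 36 assignments meet the threshold.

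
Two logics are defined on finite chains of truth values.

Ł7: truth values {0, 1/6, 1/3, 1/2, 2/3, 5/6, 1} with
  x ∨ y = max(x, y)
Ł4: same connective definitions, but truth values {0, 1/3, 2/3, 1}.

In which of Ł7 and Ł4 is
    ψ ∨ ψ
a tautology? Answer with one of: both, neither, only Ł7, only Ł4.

In Ł7: at ψ = 0 the value is 0 — not a tautology.
In Ł4: at ψ = 0 the value is 0 — not a tautology.

neither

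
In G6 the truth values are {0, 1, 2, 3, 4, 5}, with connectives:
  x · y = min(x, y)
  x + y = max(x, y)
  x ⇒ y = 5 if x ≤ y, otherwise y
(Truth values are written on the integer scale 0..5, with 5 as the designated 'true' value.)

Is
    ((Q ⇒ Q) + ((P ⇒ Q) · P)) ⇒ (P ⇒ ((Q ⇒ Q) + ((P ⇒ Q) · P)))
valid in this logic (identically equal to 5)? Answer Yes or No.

At P = 0, Q = 4, for instance:
Q ⇒ Q = 4 ⇒ 4 = 5
P ⇒ Q = 0 ⇒ 4 = 5
(P ⇒ Q) · P = 5 · 0 = 0
(Q ⇒ Q) + ((P ⇒ Q) · P) = 5 + 0 = 5
P ⇒ ((Q ⇒ Q) + ((P ⇒ Q) · P)) = 0 ⇒ 5 = 5
((Q ⇒ Q) + ((P ⇒ Q) · P)) ⇒ (P ⇒ ((Q ⇒ Q) + ((P ⇒ Q) · P))) = 5 ⇒ 5 = 5
and checking the remaining 35 assignments likewise gives ≥ 5 in every case.

Yes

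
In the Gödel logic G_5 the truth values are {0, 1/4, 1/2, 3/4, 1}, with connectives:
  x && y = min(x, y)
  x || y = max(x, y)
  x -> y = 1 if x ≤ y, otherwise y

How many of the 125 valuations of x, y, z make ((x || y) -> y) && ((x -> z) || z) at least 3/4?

value 1: 55 assignments (counts)
value 3/4: 3 assignments (counts)
value 1/2: 10 assignments
value 1/4: 21 assignments
value 0: 36 assignments
So 58 of the 125 assignments meet the threshold.

58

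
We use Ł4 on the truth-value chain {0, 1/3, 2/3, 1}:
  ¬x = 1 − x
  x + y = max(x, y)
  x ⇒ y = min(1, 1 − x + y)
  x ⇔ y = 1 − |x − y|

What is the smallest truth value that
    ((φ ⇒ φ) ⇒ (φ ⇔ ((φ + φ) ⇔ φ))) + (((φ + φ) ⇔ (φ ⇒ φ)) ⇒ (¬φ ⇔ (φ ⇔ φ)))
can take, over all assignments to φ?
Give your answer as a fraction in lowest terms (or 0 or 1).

2/3

Take φ = 2/3:
φ ⇒ φ = 2/3 ⇒ 2/3 = 1
φ + φ = 2/3 + 2/3 = 2/3
(φ + φ) ⇔ φ = 2/3 ⇔ 2/3 = 1
φ ⇔ ((φ + φ) ⇔ φ) = 2/3 ⇔ 1 = 2/3
(φ ⇒ φ) ⇒ (φ ⇔ ((φ + φ) ⇔ φ)) = 1 ⇒ 2/3 = 2/3
φ + φ = 2/3 + 2/3 = 2/3
φ ⇒ φ = 2/3 ⇒ 2/3 = 1
(φ + φ) ⇔ (φ ⇒ φ) = 2/3 ⇔ 1 = 2/3
¬φ = ¬2/3 = 1/3
φ ⇔ φ = 2/3 ⇔ 2/3 = 1
¬φ ⇔ (φ ⇔ φ) = 1/3 ⇔ 1 = 1/3
((φ + φ) ⇔ (φ ⇒ φ)) ⇒ (¬φ ⇔ (φ ⇔ φ)) = 2/3 ⇒ 1/3 = 2/3
((φ ⇒ φ) ⇒ (φ ⇔ ((φ + φ) ⇔ φ))) + (((φ + φ) ⇔ (φ ⇒ φ)) ⇒ (¬φ ⇔ (φ ⇔ φ))) = 2/3 + 2/3 = 2/3
No assignment yields a value below 2/3, so this is the minimum.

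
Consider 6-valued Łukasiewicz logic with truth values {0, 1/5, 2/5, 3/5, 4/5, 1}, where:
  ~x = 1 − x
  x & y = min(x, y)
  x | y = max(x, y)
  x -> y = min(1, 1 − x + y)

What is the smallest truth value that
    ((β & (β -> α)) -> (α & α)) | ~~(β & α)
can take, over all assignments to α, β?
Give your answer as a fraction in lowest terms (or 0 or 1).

Take α = 0, β = 2/5:
β -> α = 2/5 -> 0 = 3/5
β & (β -> α) = 2/5 & 3/5 = 2/5
α & α = 0 & 0 = 0
(β & (β -> α)) -> (α & α) = 2/5 -> 0 = 3/5
β & α = 2/5 & 0 = 0
~(β & α) = ~0 = 1
~~(β & α) = ~1 = 0
((β & (β -> α)) -> (α & α)) | ~~(β & α) = 3/5 | 0 = 3/5
No assignment yields a value below 3/5, so this is the minimum.

3/5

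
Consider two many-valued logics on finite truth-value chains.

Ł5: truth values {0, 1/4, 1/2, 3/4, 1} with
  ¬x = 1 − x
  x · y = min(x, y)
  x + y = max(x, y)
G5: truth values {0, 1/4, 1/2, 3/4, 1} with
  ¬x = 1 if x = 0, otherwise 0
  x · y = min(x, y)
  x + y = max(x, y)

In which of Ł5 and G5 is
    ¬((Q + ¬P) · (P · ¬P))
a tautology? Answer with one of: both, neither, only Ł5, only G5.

only G5

In Ł5: at P = 1/4, Q = 0 the value is 3/4 — not a tautology.
In G5: every assignment gives 1 — tautology.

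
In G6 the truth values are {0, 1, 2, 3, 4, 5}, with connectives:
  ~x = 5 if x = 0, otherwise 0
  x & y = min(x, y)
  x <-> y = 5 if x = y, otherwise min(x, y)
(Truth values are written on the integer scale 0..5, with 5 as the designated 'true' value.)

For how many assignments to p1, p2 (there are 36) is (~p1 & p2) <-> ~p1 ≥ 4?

32

value 5: 31 assignments (counts)
value 4: 1 assignment (counts)
value 3: 1 assignment
value 2: 1 assignment
value 1: 1 assignment
value 0: 1 assignment
So 32 of the 36 assignments meet the threshold.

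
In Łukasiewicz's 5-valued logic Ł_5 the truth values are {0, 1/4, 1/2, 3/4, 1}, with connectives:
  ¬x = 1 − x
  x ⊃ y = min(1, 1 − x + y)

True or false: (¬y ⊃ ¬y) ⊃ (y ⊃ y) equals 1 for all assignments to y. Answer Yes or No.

Yes

y = 0 ↦ 1
y = 1/4 ↦ 1
y = 1/2 ↦ 1
y = 3/4 ↦ 1
y = 1 ↦ 1
Every assignment gives a value ≥ 1.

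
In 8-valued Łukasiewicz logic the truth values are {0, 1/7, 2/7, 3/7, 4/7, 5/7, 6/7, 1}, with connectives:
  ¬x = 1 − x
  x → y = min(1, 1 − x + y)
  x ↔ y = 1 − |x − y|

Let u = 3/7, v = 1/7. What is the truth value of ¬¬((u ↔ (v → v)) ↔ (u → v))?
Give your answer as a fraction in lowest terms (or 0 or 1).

5/7

v → v = 1/7 → 1/7 = 1
u ↔ (v → v) = 3/7 ↔ 1 = 3/7
u → v = 3/7 → 1/7 = 5/7
(u ↔ (v → v)) ↔ (u → v) = 3/7 ↔ 5/7 = 5/7
¬((u ↔ (v → v)) ↔ (u → v)) = ¬5/7 = 2/7
¬¬((u ↔ (v → v)) ↔ (u → v)) = ¬2/7 = 5/7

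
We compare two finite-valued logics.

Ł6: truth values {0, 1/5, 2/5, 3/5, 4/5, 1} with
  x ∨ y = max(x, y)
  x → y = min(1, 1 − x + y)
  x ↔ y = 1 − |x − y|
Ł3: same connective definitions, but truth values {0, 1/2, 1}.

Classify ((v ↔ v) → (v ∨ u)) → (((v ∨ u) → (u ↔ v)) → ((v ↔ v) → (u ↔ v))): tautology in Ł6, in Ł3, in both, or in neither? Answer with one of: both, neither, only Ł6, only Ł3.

In Ł6: every assignment gives 1 — tautology.
In Ł3: every assignment gives 1 — tautology.

both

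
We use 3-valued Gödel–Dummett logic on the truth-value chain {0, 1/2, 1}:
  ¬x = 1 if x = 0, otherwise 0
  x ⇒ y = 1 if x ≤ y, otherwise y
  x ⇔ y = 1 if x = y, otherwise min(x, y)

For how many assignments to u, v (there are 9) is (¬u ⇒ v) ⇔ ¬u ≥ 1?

1

u = 0, v = 0 ↦ 0  <
u = 0, v = 1/2 ↦ 1/2  <
u = 0, v = 1 ↦ 1  ≥
u = 1/2, v = 0 ↦ 0  <
u = 1/2, v = 1/2 ↦ 0  <
u = 1/2, v = 1 ↦ 0  <
u = 1, v = 0 ↦ 0  <
u = 1, v = 1/2 ↦ 0  <
u = 1, v = 1 ↦ 0  <
So 1 of the 9 assignments meets the threshold.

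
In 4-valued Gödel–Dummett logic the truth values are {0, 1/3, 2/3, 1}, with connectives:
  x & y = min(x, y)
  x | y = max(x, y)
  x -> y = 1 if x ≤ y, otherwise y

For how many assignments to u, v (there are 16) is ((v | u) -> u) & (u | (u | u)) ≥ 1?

4

u = 0, v = 0 ↦ 0  <
u = 0, v = 1/3 ↦ 0  <
u = 0, v = 2/3 ↦ 0  <
u = 0, v = 1 ↦ 0  <
u = 1/3, v = 0 ↦ 1/3  <
u = 1/3, v = 1/3 ↦ 1/3  <
u = 1/3, v = 2/3 ↦ 1/3  <
u = 1/3, v = 1 ↦ 1/3  <
u = 2/3, v = 0 ↦ 2/3  <
u = 2/3, v = 1/3 ↦ 2/3  <
u = 2/3, v = 2/3 ↦ 2/3  <
u = 2/3, v = 1 ↦ 2/3  <
u = 1, v = 0 ↦ 1  ≥
u = 1, v = 1/3 ↦ 1  ≥
u = 1, v = 2/3 ↦ 1  ≥
u = 1, v = 1 ↦ 1  ≥
So 4 of the 16 assignments meet the threshold.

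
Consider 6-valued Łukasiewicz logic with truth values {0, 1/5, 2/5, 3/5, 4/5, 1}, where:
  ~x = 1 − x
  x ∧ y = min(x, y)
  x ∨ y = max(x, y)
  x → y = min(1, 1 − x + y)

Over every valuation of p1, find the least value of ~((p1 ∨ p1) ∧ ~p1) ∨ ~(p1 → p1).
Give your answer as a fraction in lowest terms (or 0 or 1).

3/5

Take p1 = 2/5:
p1 ∨ p1 = 2/5 ∨ 2/5 = 2/5
~p1 = ~2/5 = 3/5
(p1 ∨ p1) ∧ ~p1 = 2/5 ∧ 3/5 = 2/5
~((p1 ∨ p1) ∧ ~p1) = ~2/5 = 3/5
p1 → p1 = 2/5 → 2/5 = 1
~(p1 → p1) = ~1 = 0
~((p1 ∨ p1) ∧ ~p1) ∨ ~(p1 → p1) = 3/5 ∨ 0 = 3/5
No assignment yields a value below 3/5, so this is the minimum.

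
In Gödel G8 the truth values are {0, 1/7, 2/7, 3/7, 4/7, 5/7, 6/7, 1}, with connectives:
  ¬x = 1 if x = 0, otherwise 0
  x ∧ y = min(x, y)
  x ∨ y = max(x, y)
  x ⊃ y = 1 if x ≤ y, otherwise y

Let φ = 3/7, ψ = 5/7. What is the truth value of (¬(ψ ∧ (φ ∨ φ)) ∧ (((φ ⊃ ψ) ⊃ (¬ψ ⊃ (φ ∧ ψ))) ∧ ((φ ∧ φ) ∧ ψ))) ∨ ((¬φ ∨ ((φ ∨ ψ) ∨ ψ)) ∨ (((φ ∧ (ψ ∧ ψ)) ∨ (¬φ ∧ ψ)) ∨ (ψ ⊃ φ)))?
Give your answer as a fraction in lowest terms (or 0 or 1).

5/7

φ ∨ φ = 3/7 ∨ 3/7 = 3/7
ψ ∧ (φ ∨ φ) = 5/7 ∧ 3/7 = 3/7
¬(ψ ∧ (φ ∨ φ)) = ¬3/7 = 0
φ ⊃ ψ = 3/7 ⊃ 5/7 = 1
¬ψ = ¬5/7 = 0
φ ∧ ψ = 3/7 ∧ 5/7 = 3/7
¬ψ ⊃ (φ ∧ ψ) = 0 ⊃ 3/7 = 1
(φ ⊃ ψ) ⊃ (¬ψ ⊃ (φ ∧ ψ)) = 1 ⊃ 1 = 1
φ ∧ φ = 3/7 ∧ 3/7 = 3/7
(φ ∧ φ) ∧ ψ = 3/7 ∧ 5/7 = 3/7
((φ ⊃ ψ) ⊃ (¬ψ ⊃ (φ ∧ ψ))) ∧ ((φ ∧ φ) ∧ ψ) = 1 ∧ 3/7 = 3/7
¬(ψ ∧ (φ ∨ φ)) ∧ (((φ ⊃ ψ) ⊃ (¬ψ ⊃ (φ ∧ ψ))) ∧ ((φ ∧ φ) ∧ ψ)) = 0 ∧ 3/7 = 0
¬φ = ¬3/7 = 0
φ ∨ ψ = 3/7 ∨ 5/7 = 5/7
(φ ∨ ψ) ∨ ψ = 5/7 ∨ 5/7 = 5/7
¬φ ∨ ((φ ∨ ψ) ∨ ψ) = 0 ∨ 5/7 = 5/7
ψ ∧ ψ = 5/7 ∧ 5/7 = 5/7
φ ∧ (ψ ∧ ψ) = 3/7 ∧ 5/7 = 3/7
¬φ = ¬3/7 = 0
¬φ ∧ ψ = 0 ∧ 5/7 = 0
(φ ∧ (ψ ∧ ψ)) ∨ (¬φ ∧ ψ) = 3/7 ∨ 0 = 3/7
ψ ⊃ φ = 5/7 ⊃ 3/7 = 3/7
((φ ∧ (ψ ∧ ψ)) ∨ (¬φ ∧ ψ)) ∨ (ψ ⊃ φ) = 3/7 ∨ 3/7 = 3/7
(¬φ ∨ ((φ ∨ ψ) ∨ ψ)) ∨ (((φ ∧ (ψ ∧ ψ)) ∨ (¬φ ∧ ψ)) ∨ (ψ ⊃ φ)) = 5/7 ∨ 3/7 = 5/7
(¬(ψ ∧ (φ ∨ φ)) ∧ (((φ ⊃ ψ) ⊃ (¬ψ ⊃ (φ ∧ ψ))) ∧ ((φ ∧ φ) ∧ ψ))) ∨ ((¬φ ∨ ((φ ∨ ψ) ∨ ψ)) ∨ (((φ ∧ (ψ ∧ ψ)) ∨ (¬φ ∧ ψ)) ∨ (ψ ⊃ φ))) = 0 ∨ 5/7 = 5/7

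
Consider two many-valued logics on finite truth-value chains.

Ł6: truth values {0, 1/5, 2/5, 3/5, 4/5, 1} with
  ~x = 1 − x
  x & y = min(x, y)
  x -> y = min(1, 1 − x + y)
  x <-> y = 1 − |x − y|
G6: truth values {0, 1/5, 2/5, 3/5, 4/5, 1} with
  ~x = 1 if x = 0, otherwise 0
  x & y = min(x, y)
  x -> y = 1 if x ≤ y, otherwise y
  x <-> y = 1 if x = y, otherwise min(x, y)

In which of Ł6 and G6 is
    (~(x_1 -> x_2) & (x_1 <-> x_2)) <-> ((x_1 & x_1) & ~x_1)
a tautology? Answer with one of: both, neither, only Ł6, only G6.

In Ł6: at x_1 = 1/5, x_2 = 1/5 the value is 4/5 — not a tautology.
In G6: every assignment gives 1 — tautology.

only G6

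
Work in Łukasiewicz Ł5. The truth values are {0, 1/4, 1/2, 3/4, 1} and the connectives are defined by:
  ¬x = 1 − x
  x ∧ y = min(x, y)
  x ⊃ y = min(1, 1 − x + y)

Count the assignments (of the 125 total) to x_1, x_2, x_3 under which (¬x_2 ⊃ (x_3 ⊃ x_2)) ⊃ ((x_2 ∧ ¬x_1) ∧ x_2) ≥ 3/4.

34

value 1: 10 assignments (counts)
value 3/4: 24 assignments (counts)
value 1/2: 35 assignments
value 1/4: 33 assignments
value 0: 23 assignments
So 34 of the 125 assignments meet the threshold.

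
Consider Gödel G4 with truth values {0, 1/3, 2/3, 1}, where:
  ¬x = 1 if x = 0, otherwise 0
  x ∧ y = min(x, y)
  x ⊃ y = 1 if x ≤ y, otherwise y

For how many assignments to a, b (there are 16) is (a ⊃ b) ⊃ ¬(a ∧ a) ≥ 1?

a = 0, b = 0 ↦ 1  ≥
a = 0, b = 1/3 ↦ 1  ≥
a = 0, b = 2/3 ↦ 1  ≥
a = 0, b = 1 ↦ 1  ≥
a = 1/3, b = 0 ↦ 1  ≥
a = 1/3, b = 1/3 ↦ 0  <
a = 1/3, b = 2/3 ↦ 0  <
a = 1/3, b = 1 ↦ 0  <
a = 2/3, b = 0 ↦ 1  ≥
a = 2/3, b = 1/3 ↦ 0  <
a = 2/3, b = 2/3 ↦ 0  <
a = 2/3, b = 1 ↦ 0  <
a = 1, b = 0 ↦ 1  ≥
a = 1, b = 1/3 ↦ 0  <
a = 1, b = 2/3 ↦ 0  <
a = 1, b = 1 ↦ 0  <
So 7 of the 16 assignments meet the threshold.

7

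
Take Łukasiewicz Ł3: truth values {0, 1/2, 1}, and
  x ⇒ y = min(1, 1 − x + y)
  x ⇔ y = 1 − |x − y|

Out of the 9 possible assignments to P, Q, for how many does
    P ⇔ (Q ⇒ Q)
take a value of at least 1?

3

P = 0, Q = 0 ↦ 0  <
P = 0, Q = 1/2 ↦ 0  <
P = 0, Q = 1 ↦ 0  <
P = 1/2, Q = 0 ↦ 1/2  <
P = 1/2, Q = 1/2 ↦ 1/2  <
P = 1/2, Q = 1 ↦ 1/2  <
P = 1, Q = 0 ↦ 1  ≥
P = 1, Q = 1/2 ↦ 1  ≥
P = 1, Q = 1 ↦ 1  ≥
So 3 of the 9 assignments meet the threshold.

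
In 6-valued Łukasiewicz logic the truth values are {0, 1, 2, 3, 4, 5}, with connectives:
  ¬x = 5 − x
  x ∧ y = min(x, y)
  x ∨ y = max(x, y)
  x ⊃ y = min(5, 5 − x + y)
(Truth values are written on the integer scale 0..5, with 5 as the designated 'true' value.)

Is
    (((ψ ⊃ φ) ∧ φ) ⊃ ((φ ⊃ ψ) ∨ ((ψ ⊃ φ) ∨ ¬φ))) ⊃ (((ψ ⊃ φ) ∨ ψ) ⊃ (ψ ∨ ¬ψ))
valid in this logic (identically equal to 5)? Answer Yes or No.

Counterexample: take φ = 1, ψ = 1.
ψ ⊃ φ = 1 ⊃ 1 = 5
(ψ ⊃ φ) ∧ φ = 5 ∧ 1 = 1
φ ⊃ ψ = 1 ⊃ 1 = 5
ψ ⊃ φ = 1 ⊃ 1 = 5
¬φ = ¬1 = 4
(ψ ⊃ φ) ∨ ¬φ = 5 ∨ 4 = 5
(φ ⊃ ψ) ∨ ((ψ ⊃ φ) ∨ ¬φ) = 5 ∨ 5 = 5
((ψ ⊃ φ) ∧ φ) ⊃ ((φ ⊃ ψ) ∨ ((ψ ⊃ φ) ∨ ¬φ)) = 1 ⊃ 5 = 5
ψ ⊃ φ = 1 ⊃ 1 = 5
(ψ ⊃ φ) ∨ ψ = 5 ∨ 1 = 5
¬ψ = ¬1 = 4
ψ ∨ ¬ψ = 1 ∨ 4 = 4
((ψ ⊃ φ) ∨ ψ) ⊃ (ψ ∨ ¬ψ) = 5 ⊃ 4 = 4
(((ψ ⊃ φ) ∧ φ) ⊃ ((φ ⊃ ψ) ∨ ((ψ ⊃ φ) ∨ ¬φ))) ⊃ (((ψ ⊃ φ) ∨ ψ) ⊃ (ψ ∨ ¬ψ)) = 5 ⊃ 4 = 4
This gives 4 ≠ 5.

No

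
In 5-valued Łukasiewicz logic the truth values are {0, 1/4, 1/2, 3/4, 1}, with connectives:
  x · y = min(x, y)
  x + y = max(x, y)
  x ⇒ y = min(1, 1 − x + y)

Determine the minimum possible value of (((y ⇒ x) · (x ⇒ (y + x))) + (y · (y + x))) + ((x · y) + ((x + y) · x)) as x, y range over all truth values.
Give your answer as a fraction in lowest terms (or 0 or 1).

Take x = 0, y = 1/2:
y ⇒ x = 1/2 ⇒ 0 = 1/2
y + x = 1/2 + 0 = 1/2
x ⇒ (y + x) = 0 ⇒ 1/2 = 1
(y ⇒ x) · (x ⇒ (y + x)) = 1/2 · 1 = 1/2
y + x = 1/2 + 0 = 1/2
y · (y + x) = 1/2 · 1/2 = 1/2
((y ⇒ x) · (x ⇒ (y + x))) + (y · (y + x)) = 1/2 + 1/2 = 1/2
x · y = 0 · 1/2 = 0
x + y = 0 + 1/2 = 1/2
(x + y) · x = 1/2 · 0 = 0
(x · y) + ((x + y) · x) = 0 + 0 = 0
(((y ⇒ x) · (x ⇒ (y + x))) + (y · (y + x))) + ((x · y) + ((x + y) · x)) = 1/2 + 0 = 1/2
No assignment yields a value below 1/2, so this is the minimum.

1/2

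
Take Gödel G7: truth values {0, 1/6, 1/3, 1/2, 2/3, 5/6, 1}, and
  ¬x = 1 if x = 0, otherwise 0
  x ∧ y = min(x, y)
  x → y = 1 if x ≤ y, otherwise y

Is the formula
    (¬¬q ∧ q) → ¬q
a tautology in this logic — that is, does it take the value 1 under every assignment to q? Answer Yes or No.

No

Counterexample: take q = 1/6.
¬q = ¬1/6 = 0
¬¬q = ¬0 = 1
¬¬q ∧ q = 1 ∧ 1/6 = 1/6
¬q = ¬1/6 = 0
(¬¬q ∧ q) → ¬q = 1/6 → 0 = 0
This gives 0 ≠ 1.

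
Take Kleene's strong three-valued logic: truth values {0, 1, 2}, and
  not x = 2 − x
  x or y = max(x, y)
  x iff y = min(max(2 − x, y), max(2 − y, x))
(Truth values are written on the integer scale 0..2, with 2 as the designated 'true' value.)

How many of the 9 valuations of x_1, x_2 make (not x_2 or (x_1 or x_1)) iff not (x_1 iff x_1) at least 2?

1

x_1 = 0, x_2 = 0 ↦ 0  <
x_1 = 0, x_2 = 1 ↦ 1  <
x_1 = 0, x_2 = 2 ↦ 2  ≥
x_1 = 1, x_2 = 0 ↦ 1  <
x_1 = 1, x_2 = 1 ↦ 1  <
x_1 = 1, x_2 = 2 ↦ 1  <
x_1 = 2, x_2 = 0 ↦ 0  <
x_1 = 2, x_2 = 1 ↦ 0  <
x_1 = 2, x_2 = 2 ↦ 0  <
So 1 of the 9 assignments meets the threshold.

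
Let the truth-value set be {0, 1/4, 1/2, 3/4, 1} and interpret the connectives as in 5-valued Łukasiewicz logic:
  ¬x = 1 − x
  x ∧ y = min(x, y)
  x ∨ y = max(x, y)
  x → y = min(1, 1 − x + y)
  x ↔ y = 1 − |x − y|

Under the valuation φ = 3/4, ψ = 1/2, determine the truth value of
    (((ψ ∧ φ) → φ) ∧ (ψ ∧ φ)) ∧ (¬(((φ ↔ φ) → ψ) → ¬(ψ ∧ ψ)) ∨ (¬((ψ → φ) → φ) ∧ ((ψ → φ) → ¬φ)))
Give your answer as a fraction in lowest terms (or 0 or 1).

1/4

ψ ∧ φ = 1/2 ∧ 3/4 = 1/2
(ψ ∧ φ) → φ = 1/2 → 3/4 = 1
ψ ∧ φ = 1/2 ∧ 3/4 = 1/2
((ψ ∧ φ) → φ) ∧ (ψ ∧ φ) = 1 ∧ 1/2 = 1/2
φ ↔ φ = 3/4 ↔ 3/4 = 1
(φ ↔ φ) → ψ = 1 → 1/2 = 1/2
ψ ∧ ψ = 1/2 ∧ 1/2 = 1/2
¬(ψ ∧ ψ) = ¬1/2 = 1/2
((φ ↔ φ) → ψ) → ¬(ψ ∧ ψ) = 1/2 → 1/2 = 1
¬(((φ ↔ φ) → ψ) → ¬(ψ ∧ ψ)) = ¬1 = 0
ψ → φ = 1/2 → 3/4 = 1
(ψ → φ) → φ = 1 → 3/4 = 3/4
¬((ψ → φ) → φ) = ¬3/4 = 1/4
ψ → φ = 1/2 → 3/4 = 1
¬φ = ¬3/4 = 1/4
(ψ → φ) → ¬φ = 1 → 1/4 = 1/4
¬((ψ → φ) → φ) ∧ ((ψ → φ) → ¬φ) = 1/4 ∧ 1/4 = 1/4
¬(((φ ↔ φ) → ψ) → ¬(ψ ∧ ψ)) ∨ (¬((ψ → φ) → φ) ∧ ((ψ → φ) → ¬φ)) = 0 ∨ 1/4 = 1/4
(((ψ ∧ φ) → φ) ∧ (ψ ∧ φ)) ∧ (¬(((φ ↔ φ) → ψ) → ¬(ψ ∧ ψ)) ∨ (¬((ψ → φ) → φ) ∧ ((ψ → φ) → ¬φ))) = 1/2 ∧ 1/4 = 1/4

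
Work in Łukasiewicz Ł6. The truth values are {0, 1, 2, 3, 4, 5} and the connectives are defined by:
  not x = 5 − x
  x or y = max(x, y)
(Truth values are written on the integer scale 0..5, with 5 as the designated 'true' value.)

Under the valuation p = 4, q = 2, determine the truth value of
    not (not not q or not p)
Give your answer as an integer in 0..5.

not q = not 2 = 3
not not q = not 3 = 2
not p = not 4 = 1
not not q or not p = 2 or 1 = 2
not (not not q or not p) = not 2 = 3

3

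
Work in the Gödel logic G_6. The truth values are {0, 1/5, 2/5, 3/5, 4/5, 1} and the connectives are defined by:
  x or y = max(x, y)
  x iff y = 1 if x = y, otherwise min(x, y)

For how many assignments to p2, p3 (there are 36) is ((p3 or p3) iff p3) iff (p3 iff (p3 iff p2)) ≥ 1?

value 1: 16 assignments (counts)
value 4/5: 2 assignments
value 3/5: 3 assignments
value 2/5: 4 assignments
value 1/5: 5 assignments
value 0: 6 assignments
So 16 of the 36 assignments meet the threshold.

16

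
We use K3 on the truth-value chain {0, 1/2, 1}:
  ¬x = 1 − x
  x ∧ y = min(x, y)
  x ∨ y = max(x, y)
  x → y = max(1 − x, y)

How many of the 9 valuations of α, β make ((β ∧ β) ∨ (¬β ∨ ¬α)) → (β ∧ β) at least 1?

3

α = 0, β = 0 ↦ 0  <
α = 0, β = 1/2 ↦ 1/2  <
α = 0, β = 1 ↦ 1  ≥
α = 1/2, β = 0 ↦ 0  <
α = 1/2, β = 1/2 ↦ 1/2  <
α = 1/2, β = 1 ↦ 1  ≥
α = 1, β = 0 ↦ 0  <
α = 1, β = 1/2 ↦ 1/2  <
α = 1, β = 1 ↦ 1  ≥
So 3 of the 9 assignments meet the threshold.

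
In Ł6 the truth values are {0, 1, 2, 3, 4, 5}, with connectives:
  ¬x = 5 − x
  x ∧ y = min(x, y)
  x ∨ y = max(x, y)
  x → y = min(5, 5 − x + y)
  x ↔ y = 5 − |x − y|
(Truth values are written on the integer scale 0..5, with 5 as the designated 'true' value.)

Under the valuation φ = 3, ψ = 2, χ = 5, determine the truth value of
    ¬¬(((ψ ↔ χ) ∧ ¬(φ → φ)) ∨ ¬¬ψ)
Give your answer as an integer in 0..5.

2

ψ ↔ χ = 2 ↔ 5 = 2
φ → φ = 3 → 3 = 5
¬(φ → φ) = ¬5 = 0
(ψ ↔ χ) ∧ ¬(φ → φ) = 2 ∧ 0 = 0
¬ψ = ¬2 = 3
¬¬ψ = ¬3 = 2
((ψ ↔ χ) ∧ ¬(φ → φ)) ∨ ¬¬ψ = 0 ∨ 2 = 2
¬(((ψ ↔ χ) ∧ ¬(φ → φ)) ∨ ¬¬ψ) = ¬2 = 3
¬¬(((ψ ↔ χ) ∧ ¬(φ → φ)) ∨ ¬¬ψ) = ¬3 = 2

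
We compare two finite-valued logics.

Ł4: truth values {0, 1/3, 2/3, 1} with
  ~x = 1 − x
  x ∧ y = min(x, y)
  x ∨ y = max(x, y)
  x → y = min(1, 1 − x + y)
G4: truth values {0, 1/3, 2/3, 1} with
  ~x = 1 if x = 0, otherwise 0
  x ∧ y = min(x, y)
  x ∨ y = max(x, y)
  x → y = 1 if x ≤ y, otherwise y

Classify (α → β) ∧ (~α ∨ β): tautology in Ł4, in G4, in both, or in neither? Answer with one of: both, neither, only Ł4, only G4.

neither

In Ł4: at α = 1/3, β = 0 the value is 2/3 — not a tautology.
In G4: at α = 1/3, β = 0 the value is 0 — not a tautology.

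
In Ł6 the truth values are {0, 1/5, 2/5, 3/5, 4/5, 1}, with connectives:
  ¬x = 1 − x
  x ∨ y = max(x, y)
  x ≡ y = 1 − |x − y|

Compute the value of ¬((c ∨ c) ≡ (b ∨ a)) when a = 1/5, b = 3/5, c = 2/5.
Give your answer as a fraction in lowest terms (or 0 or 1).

c ∨ c = 2/5 ∨ 2/5 = 2/5
b ∨ a = 3/5 ∨ 1/5 = 3/5
(c ∨ c) ≡ (b ∨ a) = 2/5 ≡ 3/5 = 4/5
¬((c ∨ c) ≡ (b ∨ a)) = ¬4/5 = 1/5

1/5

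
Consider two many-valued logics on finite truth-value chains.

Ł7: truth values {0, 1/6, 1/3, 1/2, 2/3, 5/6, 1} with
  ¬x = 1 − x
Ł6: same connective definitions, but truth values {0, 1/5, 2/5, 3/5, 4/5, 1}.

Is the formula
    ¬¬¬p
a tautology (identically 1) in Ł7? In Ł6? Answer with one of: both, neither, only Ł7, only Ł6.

In Ł7: at p = 1/6 the value is 5/6 — not a tautology.
In Ł6: at p = 1/5 the value is 4/5 — not a tautology.

neither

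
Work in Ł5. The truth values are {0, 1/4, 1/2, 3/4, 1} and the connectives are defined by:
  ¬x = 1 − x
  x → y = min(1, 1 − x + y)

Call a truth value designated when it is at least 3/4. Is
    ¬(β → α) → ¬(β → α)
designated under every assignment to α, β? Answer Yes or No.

At α = 0, β = 1/4, for instance:
β → α = 1/4 → 0 = 3/4
¬(β → α) = ¬3/4 = 1/4
β → α = 1/4 → 0 = 3/4
¬(β → α) = ¬3/4 = 1/4
¬(β → α) → ¬(β → α) = 1/4 → 1/4 = 1
and checking the remaining 24 assignments likewise gives ≥ 3/4 in every case.

Yes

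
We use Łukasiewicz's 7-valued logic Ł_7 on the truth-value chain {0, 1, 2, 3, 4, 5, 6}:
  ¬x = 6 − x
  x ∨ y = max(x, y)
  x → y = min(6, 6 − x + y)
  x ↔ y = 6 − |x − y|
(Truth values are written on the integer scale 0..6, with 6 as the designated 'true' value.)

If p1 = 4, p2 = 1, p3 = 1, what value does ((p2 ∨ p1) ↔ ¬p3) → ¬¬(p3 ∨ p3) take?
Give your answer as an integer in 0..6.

p2 ∨ p1 = 1 ∨ 4 = 4
¬p3 = ¬1 = 5
(p2 ∨ p1) ↔ ¬p3 = 4 ↔ 5 = 5
p3 ∨ p3 = 1 ∨ 1 = 1
¬(p3 ∨ p3) = ¬1 = 5
¬¬(p3 ∨ p3) = ¬5 = 1
((p2 ∨ p1) ↔ ¬p3) → ¬¬(p3 ∨ p3) = 5 → 1 = 2

2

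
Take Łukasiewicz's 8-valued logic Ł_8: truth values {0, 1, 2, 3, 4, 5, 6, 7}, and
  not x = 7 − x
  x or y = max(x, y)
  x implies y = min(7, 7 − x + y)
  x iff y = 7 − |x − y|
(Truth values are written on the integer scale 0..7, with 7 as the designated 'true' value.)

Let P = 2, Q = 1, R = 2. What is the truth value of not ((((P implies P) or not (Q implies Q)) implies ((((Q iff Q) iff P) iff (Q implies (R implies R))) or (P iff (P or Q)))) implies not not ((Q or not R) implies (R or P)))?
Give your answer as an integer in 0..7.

3

P implies P = 2 implies 2 = 7
Q implies Q = 1 implies 1 = 7
not (Q implies Q) = not 7 = 0
(P implies P) or not (Q implies Q) = 7 or 0 = 7
Q iff Q = 1 iff 1 = 7
(Q iff Q) iff P = 7 iff 2 = 2
R implies R = 2 implies 2 = 7
Q implies (R implies R) = 1 implies 7 = 7
((Q iff Q) iff P) iff (Q implies (R implies R)) = 2 iff 7 = 2
P or Q = 2 or 1 = 2
P iff (P or Q) = 2 iff 2 = 7
(((Q iff Q) iff P) iff (Q implies (R implies R))) or (P iff (P or Q)) = 2 or 7 = 7
((P implies P) or not (Q implies Q)) implies ((((Q iff Q) iff P) iff (Q implies (R implies R))) or (P iff (P or Q))) = 7 implies 7 = 7
not R = not 2 = 5
Q or not R = 1 or 5 = 5
R or P = 2 or 2 = 2
(Q or not R) implies (R or P) = 5 implies 2 = 4
not ((Q or not R) implies (R or P)) = not 4 = 3
not not ((Q or not R) implies (R or P)) = not 3 = 4
(((P implies P) or not (Q implies Q)) implies ((((Q iff Q) iff P) iff (Q implies (R implies R))) or (P iff (P or Q)))) implies not not ((Q or not R) implies (R or P)) = 7 implies 4 = 4
not ((((P implies P) or not (Q implies Q)) implies ((((Q iff Q) iff P) iff (Q implies (R implies R))) or (P iff (P or Q)))) implies not not ((Q or not R) implies (R or P))) = not 4 = 3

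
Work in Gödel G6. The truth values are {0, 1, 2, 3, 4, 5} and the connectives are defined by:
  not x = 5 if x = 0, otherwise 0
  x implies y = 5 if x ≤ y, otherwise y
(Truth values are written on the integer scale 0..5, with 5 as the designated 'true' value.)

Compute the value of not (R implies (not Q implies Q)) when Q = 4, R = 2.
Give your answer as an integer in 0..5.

not Q = not 4 = 0
not Q implies Q = 0 implies 4 = 5
R implies (not Q implies Q) = 2 implies 5 = 5
not (R implies (not Q implies Q)) = not 5 = 0

0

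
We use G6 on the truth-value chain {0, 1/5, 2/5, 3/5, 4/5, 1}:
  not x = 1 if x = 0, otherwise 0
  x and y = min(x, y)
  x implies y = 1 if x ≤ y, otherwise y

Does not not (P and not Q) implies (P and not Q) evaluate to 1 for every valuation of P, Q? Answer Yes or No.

No

Counterexample: take P = 1/5, Q = 0.
not Q = not 0 = 1
P and not Q = 1/5 and 1 = 1/5
not (P and not Q) = not 1/5 = 0
not not (P and not Q) = not 0 = 1
not not (P and not Q) implies (P and not Q) = 1 implies 1/5 = 1/5
This gives 1/5 ≠ 1.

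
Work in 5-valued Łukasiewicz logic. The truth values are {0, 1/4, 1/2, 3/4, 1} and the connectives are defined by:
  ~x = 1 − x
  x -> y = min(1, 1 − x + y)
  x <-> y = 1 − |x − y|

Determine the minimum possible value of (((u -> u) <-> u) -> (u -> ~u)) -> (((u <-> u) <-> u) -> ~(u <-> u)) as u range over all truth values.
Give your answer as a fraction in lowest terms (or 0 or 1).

Take u = 1/2:
u -> u = 1/2 -> 1/2 = 1
(u -> u) <-> u = 1 <-> 1/2 = 1/2
~u = ~1/2 = 1/2
u -> ~u = 1/2 -> 1/2 = 1
((u -> u) <-> u) -> (u -> ~u) = 1/2 -> 1 = 1
u <-> u = 1/2 <-> 1/2 = 1
(u <-> u) <-> u = 1 <-> 1/2 = 1/2
u <-> u = 1/2 <-> 1/2 = 1
~(u <-> u) = ~1 = 0
((u <-> u) <-> u) -> ~(u <-> u) = 1/2 -> 0 = 1/2
(((u -> u) <-> u) -> (u -> ~u)) -> (((u <-> u) <-> u) -> ~(u <-> u)) = 1 -> 1/2 = 1/2
No assignment yields a value below 1/2, so this is the minimum.

1/2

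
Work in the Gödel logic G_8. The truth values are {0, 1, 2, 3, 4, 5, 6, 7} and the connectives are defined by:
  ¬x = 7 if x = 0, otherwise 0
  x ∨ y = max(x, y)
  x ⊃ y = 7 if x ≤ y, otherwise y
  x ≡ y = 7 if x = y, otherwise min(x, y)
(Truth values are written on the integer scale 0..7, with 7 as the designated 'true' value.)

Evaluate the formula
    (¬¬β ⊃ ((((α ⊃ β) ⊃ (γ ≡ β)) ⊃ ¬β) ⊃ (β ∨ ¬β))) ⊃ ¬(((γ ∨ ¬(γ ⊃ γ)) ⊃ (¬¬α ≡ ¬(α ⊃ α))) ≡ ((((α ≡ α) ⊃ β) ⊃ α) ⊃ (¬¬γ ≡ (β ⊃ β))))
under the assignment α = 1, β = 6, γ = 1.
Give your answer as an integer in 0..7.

7

¬β = ¬6 = 0
¬¬β = ¬0 = 7
α ⊃ β = 1 ⊃ 6 = 7
γ ≡ β = 1 ≡ 6 = 1
(α ⊃ β) ⊃ (γ ≡ β) = 7 ⊃ 1 = 1
¬β = ¬6 = 0
((α ⊃ β) ⊃ (γ ≡ β)) ⊃ ¬β = 1 ⊃ 0 = 0
¬β = ¬6 = 0
β ∨ ¬β = 6 ∨ 0 = 6
(((α ⊃ β) ⊃ (γ ≡ β)) ⊃ ¬β) ⊃ (β ∨ ¬β) = 0 ⊃ 6 = 7
¬¬β ⊃ ((((α ⊃ β) ⊃ (γ ≡ β)) ⊃ ¬β) ⊃ (β ∨ ¬β)) = 7 ⊃ 7 = 7
γ ⊃ γ = 1 ⊃ 1 = 7
¬(γ ⊃ γ) = ¬7 = 0
γ ∨ ¬(γ ⊃ γ) = 1 ∨ 0 = 1
¬α = ¬1 = 0
¬¬α = ¬0 = 7
α ⊃ α = 1 ⊃ 1 = 7
¬(α ⊃ α) = ¬7 = 0
¬¬α ≡ ¬(α ⊃ α) = 7 ≡ 0 = 0
(γ ∨ ¬(γ ⊃ γ)) ⊃ (¬¬α ≡ ¬(α ⊃ α)) = 1 ⊃ 0 = 0
α ≡ α = 1 ≡ 1 = 7
(α ≡ α) ⊃ β = 7 ⊃ 6 = 6
((α ≡ α) ⊃ β) ⊃ α = 6 ⊃ 1 = 1
¬γ = ¬1 = 0
¬¬γ = ¬0 = 7
β ⊃ β = 6 ⊃ 6 = 7
¬¬γ ≡ (β ⊃ β) = 7 ≡ 7 = 7
(((α ≡ α) ⊃ β) ⊃ α) ⊃ (¬¬γ ≡ (β ⊃ β)) = 1 ⊃ 7 = 7
((γ ∨ ¬(γ ⊃ γ)) ⊃ (¬¬α ≡ ¬(α ⊃ α))) ≡ ((((α ≡ α) ⊃ β) ⊃ α) ⊃ (¬¬γ ≡ (β ⊃ β))) = 0 ≡ 7 = 0
¬(((γ ∨ ¬(γ ⊃ γ)) ⊃ (¬¬α ≡ ¬(α ⊃ α))) ≡ ((((α ≡ α) ⊃ β) ⊃ α) ⊃ (¬¬γ ≡ (β ⊃ β)))) = ¬0 = 7
(¬¬β ⊃ ((((α ⊃ β) ⊃ (γ ≡ β)) ⊃ ¬β) ⊃ (β ∨ ¬β))) ⊃ ¬(((γ ∨ ¬(γ ⊃ γ)) ⊃ (¬¬α ≡ ¬(α ⊃ α))) ≡ ((((α ≡ α) ⊃ β) ⊃ α) ⊃ (¬¬γ ≡ (β ⊃ β)))) = 7 ⊃ 7 = 7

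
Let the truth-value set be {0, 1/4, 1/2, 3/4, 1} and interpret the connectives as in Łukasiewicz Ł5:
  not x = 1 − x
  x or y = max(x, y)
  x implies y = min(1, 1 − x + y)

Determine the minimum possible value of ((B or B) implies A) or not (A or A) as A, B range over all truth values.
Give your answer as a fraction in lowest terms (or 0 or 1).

Take A = 1/2, B = 1:
B or B = 1 or 1 = 1
(B or B) implies A = 1 implies 1/2 = 1/2
A or A = 1/2 or 1/2 = 1/2
not (A or A) = not 1/2 = 1/2
((B or B) implies A) or not (A or A) = 1/2 or 1/2 = 1/2
No assignment yields a value below 1/2, so this is the minimum.

1/2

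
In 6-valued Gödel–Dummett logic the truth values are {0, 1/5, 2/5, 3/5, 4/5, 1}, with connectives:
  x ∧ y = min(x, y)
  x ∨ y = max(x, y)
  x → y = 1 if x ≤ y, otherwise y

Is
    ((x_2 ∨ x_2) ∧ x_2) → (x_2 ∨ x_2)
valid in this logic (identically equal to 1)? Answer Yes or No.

x_2 = 0 ↦ 1
x_2 = 1/5 ↦ 1
x_2 = 2/5 ↦ 1
x_2 = 3/5 ↦ 1
x_2 = 4/5 ↦ 1
x_2 = 1 ↦ 1
Every assignment gives a value ≥ 1.

Yes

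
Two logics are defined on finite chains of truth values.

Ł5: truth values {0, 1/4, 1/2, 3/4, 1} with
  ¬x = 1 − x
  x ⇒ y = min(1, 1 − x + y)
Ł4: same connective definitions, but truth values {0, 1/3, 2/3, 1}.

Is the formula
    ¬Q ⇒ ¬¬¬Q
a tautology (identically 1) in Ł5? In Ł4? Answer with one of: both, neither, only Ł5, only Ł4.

In Ł5: every assignment gives 1 — tautology.
In Ł4: every assignment gives 1 — tautology.

both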